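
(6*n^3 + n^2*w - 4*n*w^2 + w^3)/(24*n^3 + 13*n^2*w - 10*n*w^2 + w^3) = (-2*n + w)/(-8*n + w)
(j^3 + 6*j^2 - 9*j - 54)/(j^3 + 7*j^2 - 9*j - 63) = (j + 6)/(j + 7)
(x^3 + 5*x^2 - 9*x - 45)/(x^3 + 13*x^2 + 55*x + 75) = (x - 3)/(x + 5)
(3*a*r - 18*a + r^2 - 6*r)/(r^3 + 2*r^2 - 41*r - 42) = (3*a + r)/(r^2 + 8*r + 7)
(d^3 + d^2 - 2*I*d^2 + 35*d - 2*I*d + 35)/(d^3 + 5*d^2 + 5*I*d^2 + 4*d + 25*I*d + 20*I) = (d - 7*I)/(d + 4)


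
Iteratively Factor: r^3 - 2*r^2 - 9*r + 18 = (r - 3)*(r^2 + r - 6) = (r - 3)*(r - 2)*(r + 3)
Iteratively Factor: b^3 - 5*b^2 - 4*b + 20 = (b + 2)*(b^2 - 7*b + 10) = (b - 2)*(b + 2)*(b - 5)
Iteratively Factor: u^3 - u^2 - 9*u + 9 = (u + 3)*(u^2 - 4*u + 3) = (u - 1)*(u + 3)*(u - 3)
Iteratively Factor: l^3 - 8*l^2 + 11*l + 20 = (l - 4)*(l^2 - 4*l - 5) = (l - 4)*(l + 1)*(l - 5)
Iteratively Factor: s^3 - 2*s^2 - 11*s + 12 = (s - 4)*(s^2 + 2*s - 3) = (s - 4)*(s - 1)*(s + 3)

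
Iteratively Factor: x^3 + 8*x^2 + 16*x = (x + 4)*(x^2 + 4*x) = (x + 4)^2*(x)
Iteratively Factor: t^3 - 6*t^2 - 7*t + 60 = (t - 5)*(t^2 - t - 12) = (t - 5)*(t - 4)*(t + 3)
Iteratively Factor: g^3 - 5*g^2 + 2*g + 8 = (g + 1)*(g^2 - 6*g + 8) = (g - 4)*(g + 1)*(g - 2)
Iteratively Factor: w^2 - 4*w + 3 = (w - 1)*(w - 3)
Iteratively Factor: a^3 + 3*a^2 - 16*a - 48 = (a + 3)*(a^2 - 16) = (a + 3)*(a + 4)*(a - 4)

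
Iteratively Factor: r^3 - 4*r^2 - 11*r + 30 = (r - 2)*(r^2 - 2*r - 15) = (r - 5)*(r - 2)*(r + 3)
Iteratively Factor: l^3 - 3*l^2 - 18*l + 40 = (l + 4)*(l^2 - 7*l + 10) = (l - 5)*(l + 4)*(l - 2)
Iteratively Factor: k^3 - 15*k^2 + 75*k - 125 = (k - 5)*(k^2 - 10*k + 25) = (k - 5)^2*(k - 5)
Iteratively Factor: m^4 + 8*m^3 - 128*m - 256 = (m + 4)*(m^3 + 4*m^2 - 16*m - 64) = (m - 4)*(m + 4)*(m^2 + 8*m + 16) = (m - 4)*(m + 4)^2*(m + 4)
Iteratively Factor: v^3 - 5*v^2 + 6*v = (v - 3)*(v^2 - 2*v) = v*(v - 3)*(v - 2)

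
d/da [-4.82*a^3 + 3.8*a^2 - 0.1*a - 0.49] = -14.46*a^2 + 7.6*a - 0.1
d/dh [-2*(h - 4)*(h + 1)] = 6 - 4*h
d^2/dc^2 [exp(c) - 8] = exp(c)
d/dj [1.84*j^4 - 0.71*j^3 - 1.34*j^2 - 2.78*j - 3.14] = 7.36*j^3 - 2.13*j^2 - 2.68*j - 2.78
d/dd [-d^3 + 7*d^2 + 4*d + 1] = -3*d^2 + 14*d + 4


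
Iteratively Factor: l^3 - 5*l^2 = (l)*(l^2 - 5*l) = l*(l - 5)*(l)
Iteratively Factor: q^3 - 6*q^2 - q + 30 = (q + 2)*(q^2 - 8*q + 15) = (q - 5)*(q + 2)*(q - 3)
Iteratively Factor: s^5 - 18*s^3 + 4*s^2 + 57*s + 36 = (s - 3)*(s^4 + 3*s^3 - 9*s^2 - 23*s - 12) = (s - 3)*(s + 1)*(s^3 + 2*s^2 - 11*s - 12) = (s - 3)*(s + 1)^2*(s^2 + s - 12) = (s - 3)*(s + 1)^2*(s + 4)*(s - 3)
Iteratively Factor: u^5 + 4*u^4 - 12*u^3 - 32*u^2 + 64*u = (u + 4)*(u^4 - 12*u^2 + 16*u) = (u + 4)^2*(u^3 - 4*u^2 + 4*u) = (u - 2)*(u + 4)^2*(u^2 - 2*u) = u*(u - 2)*(u + 4)^2*(u - 2)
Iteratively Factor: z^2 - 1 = (z - 1)*(z + 1)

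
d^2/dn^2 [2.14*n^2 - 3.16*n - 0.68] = 4.28000000000000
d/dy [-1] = 0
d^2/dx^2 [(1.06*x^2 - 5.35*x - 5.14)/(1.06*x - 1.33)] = -22.8854/(1.191016*x^3 - 4.483164*x^2 + 5.625102*x - 2.352637)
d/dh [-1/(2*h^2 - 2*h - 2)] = (h - 1/2)/(-h^2 + h + 1)^2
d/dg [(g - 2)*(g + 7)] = 2*g + 5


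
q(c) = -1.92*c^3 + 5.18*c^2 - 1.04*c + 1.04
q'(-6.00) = -270.56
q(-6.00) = 608.48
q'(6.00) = -146.24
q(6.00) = -233.44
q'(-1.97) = -43.80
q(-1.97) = 37.87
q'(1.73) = -0.36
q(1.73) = 4.80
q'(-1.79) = -38.04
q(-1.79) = 30.51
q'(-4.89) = -189.43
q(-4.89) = 354.50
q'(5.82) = -135.85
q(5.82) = -208.06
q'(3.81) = -45.18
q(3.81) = -33.92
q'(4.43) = -68.18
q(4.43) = -68.83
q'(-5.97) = -268.18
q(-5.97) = 600.40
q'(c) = -5.76*c^2 + 10.36*c - 1.04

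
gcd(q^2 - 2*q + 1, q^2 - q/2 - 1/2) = q - 1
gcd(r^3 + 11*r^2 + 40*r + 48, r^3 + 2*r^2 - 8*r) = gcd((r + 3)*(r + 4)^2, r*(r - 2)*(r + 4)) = r + 4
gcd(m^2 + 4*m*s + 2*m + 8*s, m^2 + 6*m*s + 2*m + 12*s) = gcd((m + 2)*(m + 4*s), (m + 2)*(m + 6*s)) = m + 2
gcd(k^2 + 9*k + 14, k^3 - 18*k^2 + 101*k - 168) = 1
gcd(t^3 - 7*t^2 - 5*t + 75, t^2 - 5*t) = t - 5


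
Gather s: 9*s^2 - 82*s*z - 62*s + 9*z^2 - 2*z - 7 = 9*s^2 + s*(-82*z - 62) + 9*z^2 - 2*z - 7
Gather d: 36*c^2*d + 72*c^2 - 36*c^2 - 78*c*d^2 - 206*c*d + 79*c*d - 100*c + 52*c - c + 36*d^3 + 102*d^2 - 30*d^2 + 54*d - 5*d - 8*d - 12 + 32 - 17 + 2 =36*c^2 - 49*c + 36*d^3 + d^2*(72 - 78*c) + d*(36*c^2 - 127*c + 41) + 5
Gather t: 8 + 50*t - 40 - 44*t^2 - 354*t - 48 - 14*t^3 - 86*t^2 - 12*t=-14*t^3 - 130*t^2 - 316*t - 80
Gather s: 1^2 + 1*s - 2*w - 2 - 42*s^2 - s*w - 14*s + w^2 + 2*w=-42*s^2 + s*(-w - 13) + w^2 - 1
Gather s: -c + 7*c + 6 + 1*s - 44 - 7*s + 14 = 6*c - 6*s - 24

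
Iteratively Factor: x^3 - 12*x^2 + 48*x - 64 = (x - 4)*(x^2 - 8*x + 16) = (x - 4)^2*(x - 4)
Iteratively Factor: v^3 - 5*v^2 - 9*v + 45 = (v + 3)*(v^2 - 8*v + 15) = (v - 3)*(v + 3)*(v - 5)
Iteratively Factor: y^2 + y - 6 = (y - 2)*(y + 3)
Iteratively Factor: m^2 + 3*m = (m)*(m + 3)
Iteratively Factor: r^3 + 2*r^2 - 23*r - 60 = (r + 4)*(r^2 - 2*r - 15) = (r + 3)*(r + 4)*(r - 5)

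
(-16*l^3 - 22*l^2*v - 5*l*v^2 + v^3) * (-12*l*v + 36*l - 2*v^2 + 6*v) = 192*l^4*v - 576*l^4 + 296*l^3*v^2 - 888*l^3*v + 104*l^2*v^3 - 312*l^2*v^2 - 2*l*v^4 + 6*l*v^3 - 2*v^5 + 6*v^4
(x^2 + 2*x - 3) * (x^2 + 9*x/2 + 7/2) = x^4 + 13*x^3/2 + 19*x^2/2 - 13*x/2 - 21/2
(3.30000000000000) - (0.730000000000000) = 2.57000000000000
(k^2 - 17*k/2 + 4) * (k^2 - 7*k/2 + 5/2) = k^4 - 12*k^3 + 145*k^2/4 - 141*k/4 + 10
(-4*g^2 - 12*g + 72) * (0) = 0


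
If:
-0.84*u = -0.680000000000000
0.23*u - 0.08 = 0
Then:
No Solution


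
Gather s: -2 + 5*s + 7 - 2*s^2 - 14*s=-2*s^2 - 9*s + 5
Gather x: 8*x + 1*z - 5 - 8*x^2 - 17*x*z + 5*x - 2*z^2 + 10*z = -8*x^2 + x*(13 - 17*z) - 2*z^2 + 11*z - 5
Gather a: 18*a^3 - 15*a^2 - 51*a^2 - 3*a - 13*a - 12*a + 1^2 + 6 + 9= 18*a^3 - 66*a^2 - 28*a + 16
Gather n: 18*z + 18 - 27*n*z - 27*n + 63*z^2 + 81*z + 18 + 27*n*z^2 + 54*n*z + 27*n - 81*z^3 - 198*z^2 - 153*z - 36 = n*(27*z^2 + 27*z) - 81*z^3 - 135*z^2 - 54*z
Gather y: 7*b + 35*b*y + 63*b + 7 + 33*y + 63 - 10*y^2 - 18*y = 70*b - 10*y^2 + y*(35*b + 15) + 70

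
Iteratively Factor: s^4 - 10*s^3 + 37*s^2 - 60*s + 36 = (s - 3)*(s^3 - 7*s^2 + 16*s - 12) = (s - 3)*(s - 2)*(s^2 - 5*s + 6) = (s - 3)^2*(s - 2)*(s - 2)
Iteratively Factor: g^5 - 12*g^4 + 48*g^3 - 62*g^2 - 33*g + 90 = (g - 3)*(g^4 - 9*g^3 + 21*g^2 + g - 30) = (g - 3)*(g + 1)*(g^3 - 10*g^2 + 31*g - 30) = (g - 3)*(g - 2)*(g + 1)*(g^2 - 8*g + 15) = (g - 5)*(g - 3)*(g - 2)*(g + 1)*(g - 3)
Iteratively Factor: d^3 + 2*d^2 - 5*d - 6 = (d + 1)*(d^2 + d - 6) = (d - 2)*(d + 1)*(d + 3)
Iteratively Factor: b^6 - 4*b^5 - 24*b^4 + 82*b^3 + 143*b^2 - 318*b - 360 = (b - 5)*(b^5 + b^4 - 19*b^3 - 13*b^2 + 78*b + 72) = (b - 5)*(b - 3)*(b^4 + 4*b^3 - 7*b^2 - 34*b - 24) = (b - 5)*(b - 3)*(b + 2)*(b^3 + 2*b^2 - 11*b - 12) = (b - 5)*(b - 3)*(b + 2)*(b + 4)*(b^2 - 2*b - 3) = (b - 5)*(b - 3)*(b + 1)*(b + 2)*(b + 4)*(b - 3)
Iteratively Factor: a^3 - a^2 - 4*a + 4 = (a - 1)*(a^2 - 4) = (a - 1)*(a + 2)*(a - 2)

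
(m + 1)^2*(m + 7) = m^3 + 9*m^2 + 15*m + 7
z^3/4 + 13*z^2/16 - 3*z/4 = z*(z/4 + 1)*(z - 3/4)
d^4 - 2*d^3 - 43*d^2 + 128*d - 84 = (d - 6)*(d - 2)*(d - 1)*(d + 7)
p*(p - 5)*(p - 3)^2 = p^4 - 11*p^3 + 39*p^2 - 45*p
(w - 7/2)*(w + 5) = w^2 + 3*w/2 - 35/2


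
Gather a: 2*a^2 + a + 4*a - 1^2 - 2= 2*a^2 + 5*a - 3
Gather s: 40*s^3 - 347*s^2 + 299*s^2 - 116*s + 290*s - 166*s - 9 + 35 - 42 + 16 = 40*s^3 - 48*s^2 + 8*s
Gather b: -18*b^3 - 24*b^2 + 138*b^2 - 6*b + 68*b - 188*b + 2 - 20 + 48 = -18*b^3 + 114*b^2 - 126*b + 30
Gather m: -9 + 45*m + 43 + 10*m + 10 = 55*m + 44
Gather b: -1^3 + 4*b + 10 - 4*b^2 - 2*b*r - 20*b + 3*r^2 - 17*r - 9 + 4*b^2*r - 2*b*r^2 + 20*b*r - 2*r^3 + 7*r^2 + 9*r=b^2*(4*r - 4) + b*(-2*r^2 + 18*r - 16) - 2*r^3 + 10*r^2 - 8*r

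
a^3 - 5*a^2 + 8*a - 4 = (a - 2)^2*(a - 1)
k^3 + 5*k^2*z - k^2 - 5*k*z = k*(k - 1)*(k + 5*z)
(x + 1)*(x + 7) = x^2 + 8*x + 7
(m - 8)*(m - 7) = m^2 - 15*m + 56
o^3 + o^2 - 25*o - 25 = (o - 5)*(o + 1)*(o + 5)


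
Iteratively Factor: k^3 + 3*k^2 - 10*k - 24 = (k + 4)*(k^2 - k - 6) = (k + 2)*(k + 4)*(k - 3)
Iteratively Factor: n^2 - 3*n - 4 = (n + 1)*(n - 4)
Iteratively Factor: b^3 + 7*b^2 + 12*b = (b + 3)*(b^2 + 4*b) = b*(b + 3)*(b + 4)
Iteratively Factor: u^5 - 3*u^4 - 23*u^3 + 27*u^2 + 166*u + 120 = (u + 3)*(u^4 - 6*u^3 - 5*u^2 + 42*u + 40) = (u + 2)*(u + 3)*(u^3 - 8*u^2 + 11*u + 20) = (u - 4)*(u + 2)*(u + 3)*(u^2 - 4*u - 5) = (u - 5)*(u - 4)*(u + 2)*(u + 3)*(u + 1)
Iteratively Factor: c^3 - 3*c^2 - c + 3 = (c + 1)*(c^2 - 4*c + 3) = (c - 1)*(c + 1)*(c - 3)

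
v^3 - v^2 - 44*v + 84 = (v - 6)*(v - 2)*(v + 7)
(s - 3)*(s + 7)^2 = s^3 + 11*s^2 + 7*s - 147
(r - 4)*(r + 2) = r^2 - 2*r - 8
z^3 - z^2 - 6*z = z*(z - 3)*(z + 2)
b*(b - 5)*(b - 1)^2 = b^4 - 7*b^3 + 11*b^2 - 5*b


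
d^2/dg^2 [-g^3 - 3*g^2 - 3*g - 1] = -6*g - 6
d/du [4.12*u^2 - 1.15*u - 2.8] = 8.24*u - 1.15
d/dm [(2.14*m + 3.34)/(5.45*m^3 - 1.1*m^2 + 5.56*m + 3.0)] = (-23.326*m^3 - 52.255*m^2 + 7.348*m - 12.1504)/(29.7025*m^6 - 11.99*m^5 + 61.814*m^4 + 20.468*m^3 + 24.3136*m^2 + 33.36*m + 9.0)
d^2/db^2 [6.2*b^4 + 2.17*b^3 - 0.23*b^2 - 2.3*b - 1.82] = 74.4*b^2 + 13.02*b - 0.46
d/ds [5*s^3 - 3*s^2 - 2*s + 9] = 15*s^2 - 6*s - 2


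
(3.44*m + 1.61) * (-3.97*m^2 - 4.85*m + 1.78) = -13.6568*m^3 - 23.0757*m^2 - 1.6853*m + 2.8658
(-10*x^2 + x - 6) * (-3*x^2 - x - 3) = 30*x^4 + 7*x^3 + 47*x^2 + 3*x + 18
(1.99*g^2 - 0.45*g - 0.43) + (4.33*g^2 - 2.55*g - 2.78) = 6.32*g^2 - 3.0*g - 3.21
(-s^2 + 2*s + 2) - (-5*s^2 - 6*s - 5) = 4*s^2 + 8*s + 7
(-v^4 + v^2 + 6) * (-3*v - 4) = 3*v^5 + 4*v^4 - 3*v^3 - 4*v^2 - 18*v - 24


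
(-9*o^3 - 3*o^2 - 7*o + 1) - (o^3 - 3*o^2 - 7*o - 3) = 4 - 10*o^3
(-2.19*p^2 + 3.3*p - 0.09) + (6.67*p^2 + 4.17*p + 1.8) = 4.48*p^2 + 7.47*p + 1.71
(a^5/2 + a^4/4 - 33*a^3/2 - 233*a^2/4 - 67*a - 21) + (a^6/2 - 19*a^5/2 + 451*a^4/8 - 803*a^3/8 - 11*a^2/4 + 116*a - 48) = a^6/2 - 9*a^5 + 453*a^4/8 - 935*a^3/8 - 61*a^2 + 49*a - 69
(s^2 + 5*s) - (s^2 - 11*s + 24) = 16*s - 24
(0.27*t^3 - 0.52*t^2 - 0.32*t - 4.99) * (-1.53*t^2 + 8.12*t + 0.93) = -0.4131*t^5 + 2.988*t^4 - 3.4817*t^3 + 4.5527*t^2 - 40.8164*t - 4.6407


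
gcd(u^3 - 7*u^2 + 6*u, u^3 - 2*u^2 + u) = u^2 - u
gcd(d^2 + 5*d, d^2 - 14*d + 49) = 1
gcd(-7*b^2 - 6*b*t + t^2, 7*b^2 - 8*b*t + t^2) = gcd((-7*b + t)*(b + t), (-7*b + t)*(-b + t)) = -7*b + t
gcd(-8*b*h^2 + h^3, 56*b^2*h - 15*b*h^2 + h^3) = 8*b*h - h^2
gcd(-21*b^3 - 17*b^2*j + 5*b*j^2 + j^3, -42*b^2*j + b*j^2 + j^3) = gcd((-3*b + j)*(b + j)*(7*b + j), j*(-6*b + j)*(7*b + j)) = 7*b + j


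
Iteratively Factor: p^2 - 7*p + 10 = (p - 5)*(p - 2)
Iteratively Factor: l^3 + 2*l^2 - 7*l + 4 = (l - 1)*(l^2 + 3*l - 4) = (l - 1)^2*(l + 4)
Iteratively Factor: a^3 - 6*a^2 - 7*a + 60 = (a + 3)*(a^2 - 9*a + 20) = (a - 5)*(a + 3)*(a - 4)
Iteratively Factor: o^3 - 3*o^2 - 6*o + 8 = (o - 1)*(o^2 - 2*o - 8) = (o - 1)*(o + 2)*(o - 4)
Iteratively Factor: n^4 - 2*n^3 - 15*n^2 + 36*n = (n - 3)*(n^3 + n^2 - 12*n) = (n - 3)^2*(n^2 + 4*n) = n*(n - 3)^2*(n + 4)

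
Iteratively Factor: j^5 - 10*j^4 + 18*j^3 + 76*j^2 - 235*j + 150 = (j + 3)*(j^4 - 13*j^3 + 57*j^2 - 95*j + 50) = (j - 2)*(j + 3)*(j^3 - 11*j^2 + 35*j - 25) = (j - 5)*(j - 2)*(j + 3)*(j^2 - 6*j + 5) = (j - 5)^2*(j - 2)*(j + 3)*(j - 1)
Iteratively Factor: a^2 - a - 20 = (a + 4)*(a - 5)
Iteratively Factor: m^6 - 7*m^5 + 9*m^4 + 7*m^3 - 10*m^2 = (m - 2)*(m^5 - 5*m^4 - m^3 + 5*m^2) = (m - 2)*(m + 1)*(m^4 - 6*m^3 + 5*m^2) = m*(m - 2)*(m + 1)*(m^3 - 6*m^2 + 5*m) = m*(m - 2)*(m - 1)*(m + 1)*(m^2 - 5*m) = m*(m - 5)*(m - 2)*(m - 1)*(m + 1)*(m)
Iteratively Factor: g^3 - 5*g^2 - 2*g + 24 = (g - 3)*(g^2 - 2*g - 8) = (g - 4)*(g - 3)*(g + 2)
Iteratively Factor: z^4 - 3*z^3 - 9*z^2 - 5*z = (z + 1)*(z^3 - 4*z^2 - 5*z) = (z - 5)*(z + 1)*(z^2 + z) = z*(z - 5)*(z + 1)*(z + 1)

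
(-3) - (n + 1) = -n - 4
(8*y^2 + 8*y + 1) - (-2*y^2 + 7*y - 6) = 10*y^2 + y + 7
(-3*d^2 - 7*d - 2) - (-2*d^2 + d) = -d^2 - 8*d - 2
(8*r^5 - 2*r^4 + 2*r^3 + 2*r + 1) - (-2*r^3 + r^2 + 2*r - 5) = 8*r^5 - 2*r^4 + 4*r^3 - r^2 + 6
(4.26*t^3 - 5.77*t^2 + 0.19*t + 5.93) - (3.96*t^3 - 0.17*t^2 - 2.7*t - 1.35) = 0.3*t^3 - 5.6*t^2 + 2.89*t + 7.28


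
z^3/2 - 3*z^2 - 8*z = z*(z/2 + 1)*(z - 8)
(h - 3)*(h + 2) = h^2 - h - 6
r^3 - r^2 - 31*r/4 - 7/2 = (r - 7/2)*(r + 1/2)*(r + 2)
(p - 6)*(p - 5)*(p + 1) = p^3 - 10*p^2 + 19*p + 30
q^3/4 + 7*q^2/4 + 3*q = q*(q/4 + 1)*(q + 3)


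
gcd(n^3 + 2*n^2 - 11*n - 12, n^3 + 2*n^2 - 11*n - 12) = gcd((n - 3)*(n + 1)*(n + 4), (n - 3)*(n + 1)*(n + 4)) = n^3 + 2*n^2 - 11*n - 12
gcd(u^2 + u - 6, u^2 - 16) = 1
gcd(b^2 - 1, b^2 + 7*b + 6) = b + 1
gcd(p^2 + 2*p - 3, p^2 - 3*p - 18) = p + 3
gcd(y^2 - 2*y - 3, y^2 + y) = y + 1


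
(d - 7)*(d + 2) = d^2 - 5*d - 14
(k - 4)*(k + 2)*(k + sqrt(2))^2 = k^4 - 2*k^3 + 2*sqrt(2)*k^3 - 6*k^2 - 4*sqrt(2)*k^2 - 16*sqrt(2)*k - 4*k - 16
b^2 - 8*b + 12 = (b - 6)*(b - 2)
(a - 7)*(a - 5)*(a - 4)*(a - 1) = a^4 - 17*a^3 + 99*a^2 - 223*a + 140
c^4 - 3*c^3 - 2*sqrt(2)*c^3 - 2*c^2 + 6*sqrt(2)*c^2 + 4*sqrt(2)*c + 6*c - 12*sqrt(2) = (c - 3)*(c - 2*sqrt(2))*(c - sqrt(2))*(c + sqrt(2))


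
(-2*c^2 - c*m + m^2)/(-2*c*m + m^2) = (c + m)/m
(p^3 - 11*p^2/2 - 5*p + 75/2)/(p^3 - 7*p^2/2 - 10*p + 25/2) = (p - 3)/(p - 1)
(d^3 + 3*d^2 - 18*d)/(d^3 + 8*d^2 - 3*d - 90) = d/(d + 5)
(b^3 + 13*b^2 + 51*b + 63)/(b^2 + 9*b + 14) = (b^2 + 6*b + 9)/(b + 2)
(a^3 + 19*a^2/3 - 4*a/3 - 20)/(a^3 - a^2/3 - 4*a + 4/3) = (3*a^2 + 13*a - 30)/(3*a^2 - 7*a + 2)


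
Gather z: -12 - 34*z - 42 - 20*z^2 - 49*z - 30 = -20*z^2 - 83*z - 84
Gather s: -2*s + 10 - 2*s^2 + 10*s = -2*s^2 + 8*s + 10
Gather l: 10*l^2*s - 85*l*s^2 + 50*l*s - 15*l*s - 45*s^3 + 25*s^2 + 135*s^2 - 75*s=10*l^2*s + l*(-85*s^2 + 35*s) - 45*s^3 + 160*s^2 - 75*s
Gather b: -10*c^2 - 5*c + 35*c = -10*c^2 + 30*c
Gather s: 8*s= 8*s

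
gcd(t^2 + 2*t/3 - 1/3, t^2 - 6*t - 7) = t + 1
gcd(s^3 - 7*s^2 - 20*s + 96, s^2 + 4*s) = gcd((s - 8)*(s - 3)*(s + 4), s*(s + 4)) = s + 4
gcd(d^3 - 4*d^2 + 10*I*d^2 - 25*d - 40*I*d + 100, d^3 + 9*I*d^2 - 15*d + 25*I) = d^2 + 10*I*d - 25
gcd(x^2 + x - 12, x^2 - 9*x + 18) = x - 3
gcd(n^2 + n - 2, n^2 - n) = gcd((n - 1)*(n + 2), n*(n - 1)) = n - 1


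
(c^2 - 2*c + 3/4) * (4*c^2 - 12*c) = 4*c^4 - 20*c^3 + 27*c^2 - 9*c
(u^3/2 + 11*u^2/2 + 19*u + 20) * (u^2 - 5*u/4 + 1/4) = u^5/2 + 39*u^4/8 + 49*u^3/4 - 19*u^2/8 - 81*u/4 + 5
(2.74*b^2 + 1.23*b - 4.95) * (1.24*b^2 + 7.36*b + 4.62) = 3.3976*b^4 + 21.6916*b^3 + 15.5736*b^2 - 30.7494*b - 22.869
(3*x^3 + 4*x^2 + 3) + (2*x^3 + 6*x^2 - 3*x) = 5*x^3 + 10*x^2 - 3*x + 3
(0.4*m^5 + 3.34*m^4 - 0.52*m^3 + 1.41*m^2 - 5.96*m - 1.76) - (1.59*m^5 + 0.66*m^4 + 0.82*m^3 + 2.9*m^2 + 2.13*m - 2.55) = -1.19*m^5 + 2.68*m^4 - 1.34*m^3 - 1.49*m^2 - 8.09*m + 0.79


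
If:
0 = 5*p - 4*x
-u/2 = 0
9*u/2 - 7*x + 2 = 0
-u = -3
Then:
No Solution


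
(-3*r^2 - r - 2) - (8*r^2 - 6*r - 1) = -11*r^2 + 5*r - 1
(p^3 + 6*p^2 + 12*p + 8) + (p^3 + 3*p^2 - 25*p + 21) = 2*p^3 + 9*p^2 - 13*p + 29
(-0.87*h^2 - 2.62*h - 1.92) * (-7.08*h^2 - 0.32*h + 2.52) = 6.1596*h^4 + 18.828*h^3 + 12.2396*h^2 - 5.988*h - 4.8384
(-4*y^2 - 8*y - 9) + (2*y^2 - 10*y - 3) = -2*y^2 - 18*y - 12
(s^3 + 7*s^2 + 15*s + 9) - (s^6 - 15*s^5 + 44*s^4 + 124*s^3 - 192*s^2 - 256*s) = -s^6 + 15*s^5 - 44*s^4 - 123*s^3 + 199*s^2 + 271*s + 9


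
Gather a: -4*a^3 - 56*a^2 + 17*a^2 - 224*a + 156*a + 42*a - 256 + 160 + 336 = -4*a^3 - 39*a^2 - 26*a + 240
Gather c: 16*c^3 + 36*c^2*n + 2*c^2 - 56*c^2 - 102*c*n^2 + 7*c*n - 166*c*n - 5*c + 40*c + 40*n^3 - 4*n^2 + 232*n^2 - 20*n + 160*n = 16*c^3 + c^2*(36*n - 54) + c*(-102*n^2 - 159*n + 35) + 40*n^3 + 228*n^2 + 140*n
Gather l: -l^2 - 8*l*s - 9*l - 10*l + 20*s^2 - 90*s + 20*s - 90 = -l^2 + l*(-8*s - 19) + 20*s^2 - 70*s - 90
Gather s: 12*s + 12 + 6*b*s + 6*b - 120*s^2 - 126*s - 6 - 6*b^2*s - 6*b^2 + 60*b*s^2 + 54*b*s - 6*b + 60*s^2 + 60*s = -6*b^2 + s^2*(60*b - 60) + s*(-6*b^2 + 60*b - 54) + 6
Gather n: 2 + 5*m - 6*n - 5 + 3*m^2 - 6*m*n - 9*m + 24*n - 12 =3*m^2 - 4*m + n*(18 - 6*m) - 15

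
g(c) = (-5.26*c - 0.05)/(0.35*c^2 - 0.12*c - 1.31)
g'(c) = (0.12 - 0.7*c)*(-5.26*c - 0.05)/(0.35*c^2 - 0.12*c - 1.31)^2 - 5.26/(0.35*c^2 - 0.12*c - 1.31) = (1.841*c^2 + 0.035*c + 6.8846)/(0.1225*c^4 - 0.084*c^3 - 0.9026*c^2 + 0.3144*c + 1.7161)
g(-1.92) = 47.71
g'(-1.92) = 306.61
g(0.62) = 2.65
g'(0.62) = 4.87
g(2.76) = -14.21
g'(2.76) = 19.99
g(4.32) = -4.84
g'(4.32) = 1.87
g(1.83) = 27.07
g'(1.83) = 102.62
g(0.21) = 0.87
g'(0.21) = 4.00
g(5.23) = -3.61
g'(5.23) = 0.98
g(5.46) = -3.40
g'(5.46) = 0.86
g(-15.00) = 1.00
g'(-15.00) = 0.07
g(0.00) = 0.04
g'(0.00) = 4.01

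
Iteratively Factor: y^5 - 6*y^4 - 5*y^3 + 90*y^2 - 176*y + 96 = (y + 4)*(y^4 - 10*y^3 + 35*y^2 - 50*y + 24) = (y - 3)*(y + 4)*(y^3 - 7*y^2 + 14*y - 8) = (y - 3)*(y - 2)*(y + 4)*(y^2 - 5*y + 4) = (y - 3)*(y - 2)*(y - 1)*(y + 4)*(y - 4)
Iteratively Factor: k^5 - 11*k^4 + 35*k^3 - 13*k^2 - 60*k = (k - 3)*(k^4 - 8*k^3 + 11*k^2 + 20*k) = (k - 4)*(k - 3)*(k^3 - 4*k^2 - 5*k) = k*(k - 4)*(k - 3)*(k^2 - 4*k - 5) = k*(k - 5)*(k - 4)*(k - 3)*(k + 1)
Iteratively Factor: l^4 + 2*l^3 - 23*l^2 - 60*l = (l)*(l^3 + 2*l^2 - 23*l - 60) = l*(l + 4)*(l^2 - 2*l - 15) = l*(l - 5)*(l + 4)*(l + 3)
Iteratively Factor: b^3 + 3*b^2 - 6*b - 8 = (b - 2)*(b^2 + 5*b + 4) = (b - 2)*(b + 1)*(b + 4)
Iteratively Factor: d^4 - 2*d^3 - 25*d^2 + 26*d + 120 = (d + 2)*(d^3 - 4*d^2 - 17*d + 60) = (d - 5)*(d + 2)*(d^2 + d - 12) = (d - 5)*(d + 2)*(d + 4)*(d - 3)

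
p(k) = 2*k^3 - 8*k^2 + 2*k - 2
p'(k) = 6*k^2 - 16*k + 2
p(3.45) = -8.19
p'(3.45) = 18.22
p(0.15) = -1.87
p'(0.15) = -0.26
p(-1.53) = -30.95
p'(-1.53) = 40.53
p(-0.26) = -3.10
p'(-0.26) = 6.57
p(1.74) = -12.20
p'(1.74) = -7.67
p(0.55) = -2.99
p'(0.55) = -4.98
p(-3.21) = -157.01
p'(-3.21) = 115.18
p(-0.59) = -6.38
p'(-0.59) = 13.53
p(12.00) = 2326.00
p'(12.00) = 674.00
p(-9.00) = -2126.00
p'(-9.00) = 632.00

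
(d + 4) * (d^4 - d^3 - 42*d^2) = d^5 + 3*d^4 - 46*d^3 - 168*d^2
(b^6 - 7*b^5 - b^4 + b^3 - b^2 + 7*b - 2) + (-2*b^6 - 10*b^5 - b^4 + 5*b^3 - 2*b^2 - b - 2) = -b^6 - 17*b^5 - 2*b^4 + 6*b^3 - 3*b^2 + 6*b - 4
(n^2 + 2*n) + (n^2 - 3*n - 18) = 2*n^2 - n - 18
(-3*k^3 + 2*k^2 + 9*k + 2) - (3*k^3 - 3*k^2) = -6*k^3 + 5*k^2 + 9*k + 2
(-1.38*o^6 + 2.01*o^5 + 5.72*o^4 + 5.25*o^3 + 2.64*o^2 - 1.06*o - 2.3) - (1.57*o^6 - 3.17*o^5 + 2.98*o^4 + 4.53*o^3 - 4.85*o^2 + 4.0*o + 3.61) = -2.95*o^6 + 5.18*o^5 + 2.74*o^4 + 0.72*o^3 + 7.49*o^2 - 5.06*o - 5.91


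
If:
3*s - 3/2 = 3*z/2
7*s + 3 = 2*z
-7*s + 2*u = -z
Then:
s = -5/3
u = -11/3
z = -13/3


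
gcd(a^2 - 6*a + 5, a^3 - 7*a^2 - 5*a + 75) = a - 5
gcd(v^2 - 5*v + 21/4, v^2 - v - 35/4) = v - 7/2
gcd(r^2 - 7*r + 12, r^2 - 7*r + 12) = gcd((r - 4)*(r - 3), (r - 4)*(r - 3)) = r^2 - 7*r + 12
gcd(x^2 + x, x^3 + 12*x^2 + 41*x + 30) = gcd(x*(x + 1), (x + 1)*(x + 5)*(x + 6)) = x + 1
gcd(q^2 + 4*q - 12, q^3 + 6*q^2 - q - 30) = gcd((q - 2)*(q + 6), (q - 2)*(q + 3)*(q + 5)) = q - 2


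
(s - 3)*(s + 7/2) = s^2 + s/2 - 21/2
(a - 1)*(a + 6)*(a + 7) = a^3 + 12*a^2 + 29*a - 42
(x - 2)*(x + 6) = x^2 + 4*x - 12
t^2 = t^2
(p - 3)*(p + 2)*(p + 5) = p^3 + 4*p^2 - 11*p - 30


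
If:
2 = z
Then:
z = 2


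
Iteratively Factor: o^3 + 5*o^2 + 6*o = (o)*(o^2 + 5*o + 6) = o*(o + 3)*(o + 2)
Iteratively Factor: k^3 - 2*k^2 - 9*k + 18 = (k - 3)*(k^2 + k - 6) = (k - 3)*(k + 3)*(k - 2)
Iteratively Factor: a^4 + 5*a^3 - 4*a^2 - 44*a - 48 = (a + 4)*(a^3 + a^2 - 8*a - 12) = (a + 2)*(a + 4)*(a^2 - a - 6) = (a - 3)*(a + 2)*(a + 4)*(a + 2)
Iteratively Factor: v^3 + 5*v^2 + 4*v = (v)*(v^2 + 5*v + 4) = v*(v + 4)*(v + 1)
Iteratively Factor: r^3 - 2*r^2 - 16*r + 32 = (r - 4)*(r^2 + 2*r - 8) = (r - 4)*(r - 2)*(r + 4)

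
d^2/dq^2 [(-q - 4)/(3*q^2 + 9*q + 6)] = 2*(-(q + 4)*(2*q + 3)^2 + (3*q + 7)*(q^2 + 3*q + 2))/(3*(q^2 + 3*q + 2)^3)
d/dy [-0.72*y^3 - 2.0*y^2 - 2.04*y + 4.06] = -2.16*y^2 - 4.0*y - 2.04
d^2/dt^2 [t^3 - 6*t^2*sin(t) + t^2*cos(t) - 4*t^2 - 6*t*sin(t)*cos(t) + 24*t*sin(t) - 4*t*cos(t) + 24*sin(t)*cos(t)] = 6*t^2*sin(t) - t^2*cos(t) - 28*t*sin(t) + 12*t*sin(2*t) - 20*t*cos(t) + 6*t - 4*sin(t) - 48*sin(2*t) + 50*cos(t) - 12*cos(2*t) - 8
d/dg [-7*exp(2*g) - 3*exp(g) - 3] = (-14*exp(g) - 3)*exp(g)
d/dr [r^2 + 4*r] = 2*r + 4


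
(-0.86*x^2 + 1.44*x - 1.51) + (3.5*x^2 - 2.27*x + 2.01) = 2.64*x^2 - 0.83*x + 0.5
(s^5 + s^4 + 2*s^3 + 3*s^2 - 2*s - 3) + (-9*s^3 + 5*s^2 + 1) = s^5 + s^4 - 7*s^3 + 8*s^2 - 2*s - 2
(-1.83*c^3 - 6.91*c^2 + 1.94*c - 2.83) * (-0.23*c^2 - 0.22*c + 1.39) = 0.4209*c^5 + 1.9919*c^4 - 1.4697*c^3 - 9.3808*c^2 + 3.3192*c - 3.9337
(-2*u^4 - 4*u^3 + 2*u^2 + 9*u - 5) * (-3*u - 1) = 6*u^5 + 14*u^4 - 2*u^3 - 29*u^2 + 6*u + 5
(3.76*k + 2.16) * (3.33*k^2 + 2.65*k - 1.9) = 12.5208*k^3 + 17.1568*k^2 - 1.42*k - 4.104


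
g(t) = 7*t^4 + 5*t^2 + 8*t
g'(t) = 28*t^3 + 10*t + 8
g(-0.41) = -2.24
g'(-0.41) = 1.97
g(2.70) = 430.06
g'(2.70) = 586.12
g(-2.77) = 428.32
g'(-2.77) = -614.81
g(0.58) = 7.11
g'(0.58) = 19.26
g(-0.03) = -0.24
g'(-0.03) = 7.70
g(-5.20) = 5211.73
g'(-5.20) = -3981.02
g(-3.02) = 603.71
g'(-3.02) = -793.42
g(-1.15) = 9.66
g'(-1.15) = -46.08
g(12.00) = 145968.00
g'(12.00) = 48512.00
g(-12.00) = 145776.00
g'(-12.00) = -48496.00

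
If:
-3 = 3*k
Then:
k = -1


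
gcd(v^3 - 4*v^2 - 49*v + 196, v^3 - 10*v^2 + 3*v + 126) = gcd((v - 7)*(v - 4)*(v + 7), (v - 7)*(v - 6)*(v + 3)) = v - 7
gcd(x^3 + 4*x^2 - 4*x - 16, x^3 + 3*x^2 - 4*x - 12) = x^2 - 4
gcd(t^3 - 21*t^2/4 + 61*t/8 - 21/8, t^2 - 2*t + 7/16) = t - 7/4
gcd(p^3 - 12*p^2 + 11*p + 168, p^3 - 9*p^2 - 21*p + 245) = p - 7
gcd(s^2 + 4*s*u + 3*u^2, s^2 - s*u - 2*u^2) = s + u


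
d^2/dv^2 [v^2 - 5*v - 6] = 2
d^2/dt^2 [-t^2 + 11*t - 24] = -2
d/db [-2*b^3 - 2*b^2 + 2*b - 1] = -6*b^2 - 4*b + 2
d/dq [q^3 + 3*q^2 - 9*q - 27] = 3*q^2 + 6*q - 9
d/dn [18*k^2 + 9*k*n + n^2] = 9*k + 2*n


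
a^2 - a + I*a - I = (a - 1)*(a + I)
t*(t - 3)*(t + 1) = t^3 - 2*t^2 - 3*t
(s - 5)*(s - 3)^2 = s^3 - 11*s^2 + 39*s - 45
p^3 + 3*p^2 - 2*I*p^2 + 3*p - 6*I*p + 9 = (p + 3)*(p - 3*I)*(p + I)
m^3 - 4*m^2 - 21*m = m*(m - 7)*(m + 3)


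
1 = 1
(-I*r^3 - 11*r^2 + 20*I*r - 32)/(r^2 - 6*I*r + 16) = (-I*r^2 - 3*r - 4*I)/(r + 2*I)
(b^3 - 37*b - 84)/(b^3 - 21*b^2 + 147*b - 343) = (b^2 + 7*b + 12)/(b^2 - 14*b + 49)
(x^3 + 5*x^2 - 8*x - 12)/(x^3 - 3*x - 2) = (x + 6)/(x + 1)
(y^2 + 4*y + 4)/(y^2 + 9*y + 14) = (y + 2)/(y + 7)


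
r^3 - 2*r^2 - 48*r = r*(r - 8)*(r + 6)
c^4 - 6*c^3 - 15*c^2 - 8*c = c*(c - 8)*(c + 1)^2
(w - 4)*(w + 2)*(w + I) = w^3 - 2*w^2 + I*w^2 - 8*w - 2*I*w - 8*I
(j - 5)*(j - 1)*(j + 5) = j^3 - j^2 - 25*j + 25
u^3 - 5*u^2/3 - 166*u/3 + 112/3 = (u - 8)*(u - 2/3)*(u + 7)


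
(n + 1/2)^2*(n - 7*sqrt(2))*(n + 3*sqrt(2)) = n^4 - 4*sqrt(2)*n^3 + n^3 - 167*n^2/4 - 4*sqrt(2)*n^2 - 42*n - sqrt(2)*n - 21/2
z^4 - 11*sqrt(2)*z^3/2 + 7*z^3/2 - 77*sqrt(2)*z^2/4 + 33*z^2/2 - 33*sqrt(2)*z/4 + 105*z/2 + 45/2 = (z + 1/2)*(z + 3)*(z - 3*sqrt(2))*(z - 5*sqrt(2)/2)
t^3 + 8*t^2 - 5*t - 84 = (t - 3)*(t + 4)*(t + 7)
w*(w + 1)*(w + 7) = w^3 + 8*w^2 + 7*w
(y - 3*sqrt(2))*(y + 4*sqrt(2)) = y^2 + sqrt(2)*y - 24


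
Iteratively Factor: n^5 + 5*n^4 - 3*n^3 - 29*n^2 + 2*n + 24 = (n - 1)*(n^4 + 6*n^3 + 3*n^2 - 26*n - 24) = (n - 1)*(n + 4)*(n^3 + 2*n^2 - 5*n - 6) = (n - 2)*(n - 1)*(n + 4)*(n^2 + 4*n + 3) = (n - 2)*(n - 1)*(n + 3)*(n + 4)*(n + 1)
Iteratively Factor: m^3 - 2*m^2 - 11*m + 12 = (m - 1)*(m^2 - m - 12) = (m - 4)*(m - 1)*(m + 3)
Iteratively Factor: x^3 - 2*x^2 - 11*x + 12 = (x - 4)*(x^2 + 2*x - 3) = (x - 4)*(x + 3)*(x - 1)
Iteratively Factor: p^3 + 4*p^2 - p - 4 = (p + 1)*(p^2 + 3*p - 4) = (p + 1)*(p + 4)*(p - 1)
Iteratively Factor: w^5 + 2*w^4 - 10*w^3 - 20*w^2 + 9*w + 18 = (w - 3)*(w^4 + 5*w^3 + 5*w^2 - 5*w - 6) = (w - 3)*(w + 1)*(w^3 + 4*w^2 + w - 6) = (w - 3)*(w - 1)*(w + 1)*(w^2 + 5*w + 6) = (w - 3)*(w - 1)*(w + 1)*(w + 2)*(w + 3)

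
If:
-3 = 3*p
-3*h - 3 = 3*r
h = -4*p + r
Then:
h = 3/2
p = -1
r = -5/2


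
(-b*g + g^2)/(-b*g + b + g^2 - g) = g/(g - 1)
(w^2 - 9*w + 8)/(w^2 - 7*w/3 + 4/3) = 3*(w - 8)/(3*w - 4)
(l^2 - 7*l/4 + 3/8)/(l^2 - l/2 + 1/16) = 2*(2*l - 3)/(4*l - 1)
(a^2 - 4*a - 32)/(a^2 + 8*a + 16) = (a - 8)/(a + 4)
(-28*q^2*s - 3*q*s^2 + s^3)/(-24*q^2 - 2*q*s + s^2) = s*(7*q - s)/(6*q - s)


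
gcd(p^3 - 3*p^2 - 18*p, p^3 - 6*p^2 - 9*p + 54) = p^2 - 3*p - 18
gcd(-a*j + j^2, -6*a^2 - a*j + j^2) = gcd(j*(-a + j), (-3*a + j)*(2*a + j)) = 1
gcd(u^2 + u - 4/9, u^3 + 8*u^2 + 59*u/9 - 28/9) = u^2 + u - 4/9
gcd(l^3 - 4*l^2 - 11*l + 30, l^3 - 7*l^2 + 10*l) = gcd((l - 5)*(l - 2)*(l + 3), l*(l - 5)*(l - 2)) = l^2 - 7*l + 10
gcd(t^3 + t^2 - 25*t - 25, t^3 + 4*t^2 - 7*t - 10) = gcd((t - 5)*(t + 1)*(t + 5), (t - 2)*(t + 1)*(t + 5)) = t^2 + 6*t + 5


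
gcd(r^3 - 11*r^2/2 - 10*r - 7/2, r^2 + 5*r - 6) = 1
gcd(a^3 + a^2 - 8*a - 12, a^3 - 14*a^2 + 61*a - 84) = a - 3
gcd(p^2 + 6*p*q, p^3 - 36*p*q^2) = p^2 + 6*p*q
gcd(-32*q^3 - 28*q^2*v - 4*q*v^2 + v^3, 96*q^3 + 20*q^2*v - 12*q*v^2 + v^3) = 16*q^2 + 6*q*v - v^2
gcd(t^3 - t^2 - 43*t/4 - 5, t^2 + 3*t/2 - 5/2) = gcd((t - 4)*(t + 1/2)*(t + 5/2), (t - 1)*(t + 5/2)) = t + 5/2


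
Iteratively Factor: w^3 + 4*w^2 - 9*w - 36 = (w + 3)*(w^2 + w - 12) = (w - 3)*(w + 3)*(w + 4)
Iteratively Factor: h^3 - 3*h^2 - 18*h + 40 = (h - 5)*(h^2 + 2*h - 8) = (h - 5)*(h + 4)*(h - 2)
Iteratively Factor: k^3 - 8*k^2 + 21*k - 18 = (k - 3)*(k^2 - 5*k + 6) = (k - 3)*(k - 2)*(k - 3)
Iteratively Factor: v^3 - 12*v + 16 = (v - 2)*(v^2 + 2*v - 8) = (v - 2)*(v + 4)*(v - 2)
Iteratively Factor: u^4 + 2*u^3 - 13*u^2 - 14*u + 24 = (u + 2)*(u^3 - 13*u + 12) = (u - 3)*(u + 2)*(u^2 + 3*u - 4) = (u - 3)*(u - 1)*(u + 2)*(u + 4)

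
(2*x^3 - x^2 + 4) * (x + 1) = 2*x^4 + x^3 - x^2 + 4*x + 4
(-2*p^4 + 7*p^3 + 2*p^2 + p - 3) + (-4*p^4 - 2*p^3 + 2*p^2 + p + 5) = -6*p^4 + 5*p^3 + 4*p^2 + 2*p + 2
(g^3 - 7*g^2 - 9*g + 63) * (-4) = -4*g^3 + 28*g^2 + 36*g - 252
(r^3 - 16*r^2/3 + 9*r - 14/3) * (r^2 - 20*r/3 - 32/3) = r^5 - 12*r^4 + 305*r^3/9 - 70*r^2/9 - 584*r/9 + 448/9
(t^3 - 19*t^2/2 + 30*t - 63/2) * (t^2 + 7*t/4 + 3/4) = t^5 - 31*t^4/4 + 113*t^3/8 + 111*t^2/8 - 261*t/8 - 189/8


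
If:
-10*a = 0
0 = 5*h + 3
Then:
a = 0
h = -3/5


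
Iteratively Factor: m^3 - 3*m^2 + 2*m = (m - 1)*(m^2 - 2*m) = m*(m - 1)*(m - 2)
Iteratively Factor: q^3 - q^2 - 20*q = (q)*(q^2 - q - 20) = q*(q + 4)*(q - 5)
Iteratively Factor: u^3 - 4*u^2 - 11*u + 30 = (u - 2)*(u^2 - 2*u - 15) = (u - 2)*(u + 3)*(u - 5)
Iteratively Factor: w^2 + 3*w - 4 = (w - 1)*(w + 4)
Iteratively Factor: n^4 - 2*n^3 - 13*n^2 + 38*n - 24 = (n + 4)*(n^3 - 6*n^2 + 11*n - 6) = (n - 3)*(n + 4)*(n^2 - 3*n + 2) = (n - 3)*(n - 1)*(n + 4)*(n - 2)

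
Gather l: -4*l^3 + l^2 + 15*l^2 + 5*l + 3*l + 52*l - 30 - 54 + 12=-4*l^3 + 16*l^2 + 60*l - 72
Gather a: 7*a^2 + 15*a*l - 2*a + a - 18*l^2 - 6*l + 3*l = 7*a^2 + a*(15*l - 1) - 18*l^2 - 3*l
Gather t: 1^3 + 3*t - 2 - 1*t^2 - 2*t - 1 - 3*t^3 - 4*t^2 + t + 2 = -3*t^3 - 5*t^2 + 2*t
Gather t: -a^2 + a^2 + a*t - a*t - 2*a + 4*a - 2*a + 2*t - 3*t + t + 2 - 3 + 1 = 0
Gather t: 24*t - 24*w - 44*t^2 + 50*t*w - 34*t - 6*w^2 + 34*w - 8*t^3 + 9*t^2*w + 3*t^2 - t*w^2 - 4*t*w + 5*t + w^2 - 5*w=-8*t^3 + t^2*(9*w - 41) + t*(-w^2 + 46*w - 5) - 5*w^2 + 5*w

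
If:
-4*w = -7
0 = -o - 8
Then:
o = -8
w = 7/4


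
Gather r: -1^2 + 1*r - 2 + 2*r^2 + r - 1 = 2*r^2 + 2*r - 4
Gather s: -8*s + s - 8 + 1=-7*s - 7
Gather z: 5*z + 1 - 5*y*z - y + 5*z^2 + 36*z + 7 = -y + 5*z^2 + z*(41 - 5*y) + 8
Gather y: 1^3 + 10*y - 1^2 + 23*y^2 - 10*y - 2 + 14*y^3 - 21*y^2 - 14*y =14*y^3 + 2*y^2 - 14*y - 2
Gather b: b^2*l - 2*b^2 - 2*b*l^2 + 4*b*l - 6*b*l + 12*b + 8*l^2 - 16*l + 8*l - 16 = b^2*(l - 2) + b*(-2*l^2 - 2*l + 12) + 8*l^2 - 8*l - 16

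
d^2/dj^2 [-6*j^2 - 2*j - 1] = -12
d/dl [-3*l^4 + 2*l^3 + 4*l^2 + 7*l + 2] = -12*l^3 + 6*l^2 + 8*l + 7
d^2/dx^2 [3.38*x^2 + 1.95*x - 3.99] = 6.76000000000000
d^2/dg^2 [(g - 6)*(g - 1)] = 2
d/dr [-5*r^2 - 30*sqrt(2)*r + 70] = -10*r - 30*sqrt(2)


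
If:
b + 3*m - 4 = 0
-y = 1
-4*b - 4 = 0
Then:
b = -1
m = 5/3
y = -1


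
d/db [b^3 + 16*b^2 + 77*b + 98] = 3*b^2 + 32*b + 77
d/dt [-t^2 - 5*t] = -2*t - 5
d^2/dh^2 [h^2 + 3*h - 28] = 2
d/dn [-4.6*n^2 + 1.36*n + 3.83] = 1.36 - 9.2*n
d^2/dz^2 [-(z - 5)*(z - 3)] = -2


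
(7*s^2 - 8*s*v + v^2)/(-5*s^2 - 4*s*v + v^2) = (-7*s^2 + 8*s*v - v^2)/(5*s^2 + 4*s*v - v^2)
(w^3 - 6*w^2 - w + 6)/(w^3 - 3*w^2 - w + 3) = (w - 6)/(w - 3)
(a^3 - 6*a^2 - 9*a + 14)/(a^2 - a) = a - 5 - 14/a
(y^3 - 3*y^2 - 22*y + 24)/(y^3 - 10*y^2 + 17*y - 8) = (y^2 - 2*y - 24)/(y^2 - 9*y + 8)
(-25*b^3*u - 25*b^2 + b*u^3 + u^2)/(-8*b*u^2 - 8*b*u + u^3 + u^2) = (25*b^3*u + 25*b^2 - b*u^3 - u^2)/(u*(8*b*u + 8*b - u^2 - u))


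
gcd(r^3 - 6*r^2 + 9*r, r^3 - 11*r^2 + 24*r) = r^2 - 3*r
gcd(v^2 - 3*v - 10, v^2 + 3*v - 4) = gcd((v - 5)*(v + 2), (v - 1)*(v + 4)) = 1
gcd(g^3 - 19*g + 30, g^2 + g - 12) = g - 3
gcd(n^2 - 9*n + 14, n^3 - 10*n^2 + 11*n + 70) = n - 7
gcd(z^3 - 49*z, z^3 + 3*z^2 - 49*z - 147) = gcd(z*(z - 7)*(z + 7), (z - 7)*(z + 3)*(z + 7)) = z^2 - 49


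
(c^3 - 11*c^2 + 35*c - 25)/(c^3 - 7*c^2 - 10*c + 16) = (c^2 - 10*c + 25)/(c^2 - 6*c - 16)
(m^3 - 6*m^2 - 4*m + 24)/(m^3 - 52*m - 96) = (m^2 - 8*m + 12)/(m^2 - 2*m - 48)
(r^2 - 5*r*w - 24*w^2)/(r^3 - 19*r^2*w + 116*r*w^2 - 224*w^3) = (r + 3*w)/(r^2 - 11*r*w + 28*w^2)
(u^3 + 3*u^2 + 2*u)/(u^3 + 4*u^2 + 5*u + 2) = u/(u + 1)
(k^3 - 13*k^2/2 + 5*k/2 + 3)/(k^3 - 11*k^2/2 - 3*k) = (k - 1)/k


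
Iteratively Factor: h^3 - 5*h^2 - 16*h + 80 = (h - 5)*(h^2 - 16) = (h - 5)*(h - 4)*(h + 4)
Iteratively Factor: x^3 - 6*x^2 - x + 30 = (x - 3)*(x^2 - 3*x - 10) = (x - 5)*(x - 3)*(x + 2)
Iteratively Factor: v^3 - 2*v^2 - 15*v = (v + 3)*(v^2 - 5*v) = v*(v + 3)*(v - 5)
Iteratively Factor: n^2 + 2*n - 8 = (n + 4)*(n - 2)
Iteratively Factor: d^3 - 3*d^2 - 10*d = (d + 2)*(d^2 - 5*d) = d*(d + 2)*(d - 5)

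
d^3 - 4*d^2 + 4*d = d*(d - 2)^2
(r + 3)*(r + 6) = r^2 + 9*r + 18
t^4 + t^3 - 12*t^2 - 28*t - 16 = (t - 4)*(t + 1)*(t + 2)^2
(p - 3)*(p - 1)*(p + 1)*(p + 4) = p^4 + p^3 - 13*p^2 - p + 12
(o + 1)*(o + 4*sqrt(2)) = o^2 + o + 4*sqrt(2)*o + 4*sqrt(2)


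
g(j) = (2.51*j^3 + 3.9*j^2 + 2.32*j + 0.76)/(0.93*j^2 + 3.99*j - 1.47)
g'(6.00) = 2.35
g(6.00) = 12.46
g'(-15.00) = 2.34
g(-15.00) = -51.56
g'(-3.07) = -12.92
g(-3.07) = 8.52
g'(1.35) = 1.19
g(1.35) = 3.06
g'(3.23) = 2.03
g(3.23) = 6.32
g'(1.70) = 1.50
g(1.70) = 3.54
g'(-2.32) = -4.48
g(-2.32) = 2.62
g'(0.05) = -4.40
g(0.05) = -0.70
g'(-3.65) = -36.76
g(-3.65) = 21.35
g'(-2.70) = -7.53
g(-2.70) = 4.85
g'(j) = (-1.86*j - 3.99)*(2.51*j^3 + 3.9*j^2 + 2.32*j + 0.76)/(0.93*j^2 + 3.99*j - 1.47)^2 + (7.53*j^2 + 7.8*j + 2.32)/(0.93*j^2 + 3.99*j - 1.47) = (2.3343*j^4 + 20.0298*j^3 + 2.3343*j^2 - 12.8796*j - 6.4428)/(0.8649*j^4 + 7.4214*j^3 + 13.1859*j^2 - 11.7306*j + 2.1609)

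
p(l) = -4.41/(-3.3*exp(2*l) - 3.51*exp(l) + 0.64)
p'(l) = -4.41*(6.6*exp(2*l) + 3.51*exp(l))/(-3.3*exp(2*l) - 3.51*exp(l) + 0.64)^2 = (-29.106*exp(l) - 15.4791)*exp(l)/(3.3*exp(2*l) + 3.51*exp(l) - 0.64)^2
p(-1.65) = 28.30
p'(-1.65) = -166.67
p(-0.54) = 1.75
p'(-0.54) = -2.96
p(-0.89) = 3.25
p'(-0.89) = -6.11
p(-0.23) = 1.04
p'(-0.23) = -1.71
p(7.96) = 0.00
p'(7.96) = -0.00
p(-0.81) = 2.80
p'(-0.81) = -5.10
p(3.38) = 0.00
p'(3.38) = -0.00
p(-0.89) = 3.25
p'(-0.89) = -6.11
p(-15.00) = -6.89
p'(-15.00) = 0.00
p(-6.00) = -6.99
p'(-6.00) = -0.10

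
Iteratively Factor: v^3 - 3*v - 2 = (v + 1)*(v^2 - v - 2) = (v - 2)*(v + 1)*(v + 1)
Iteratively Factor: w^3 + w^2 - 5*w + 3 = (w - 1)*(w^2 + 2*w - 3) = (w - 1)*(w + 3)*(w - 1)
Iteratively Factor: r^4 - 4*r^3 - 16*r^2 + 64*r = (r - 4)*(r^3 - 16*r) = r*(r - 4)*(r^2 - 16) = r*(r - 4)*(r + 4)*(r - 4)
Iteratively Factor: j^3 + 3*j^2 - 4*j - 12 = (j + 2)*(j^2 + j - 6) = (j - 2)*(j + 2)*(j + 3)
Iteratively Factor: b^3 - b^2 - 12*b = (b)*(b^2 - b - 12) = b*(b - 4)*(b + 3)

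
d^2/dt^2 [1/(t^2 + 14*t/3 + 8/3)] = 6*(-9*t^2 - 42*t + 4*(3*t + 7)^2 - 24)/(3*t^2 + 14*t + 8)^3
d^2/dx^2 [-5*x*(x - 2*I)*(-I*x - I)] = 30*I*x + 20 + 10*I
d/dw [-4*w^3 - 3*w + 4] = -12*w^2 - 3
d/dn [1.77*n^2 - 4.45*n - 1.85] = 3.54*n - 4.45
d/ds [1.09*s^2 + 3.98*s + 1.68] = 2.18*s + 3.98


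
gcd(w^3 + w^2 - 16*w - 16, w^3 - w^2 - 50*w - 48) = w + 1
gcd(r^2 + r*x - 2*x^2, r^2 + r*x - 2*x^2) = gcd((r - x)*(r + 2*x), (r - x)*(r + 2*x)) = -r^2 - r*x + 2*x^2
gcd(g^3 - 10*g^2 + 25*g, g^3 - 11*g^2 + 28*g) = g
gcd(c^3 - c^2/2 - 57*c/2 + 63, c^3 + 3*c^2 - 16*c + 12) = c + 6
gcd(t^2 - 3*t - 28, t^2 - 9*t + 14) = t - 7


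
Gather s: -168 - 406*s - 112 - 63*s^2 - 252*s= -63*s^2 - 658*s - 280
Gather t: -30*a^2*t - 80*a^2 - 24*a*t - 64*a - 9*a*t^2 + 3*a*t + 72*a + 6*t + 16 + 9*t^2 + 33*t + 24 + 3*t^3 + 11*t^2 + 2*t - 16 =-80*a^2 + 8*a + 3*t^3 + t^2*(20 - 9*a) + t*(-30*a^2 - 21*a + 41) + 24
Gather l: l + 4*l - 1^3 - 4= 5*l - 5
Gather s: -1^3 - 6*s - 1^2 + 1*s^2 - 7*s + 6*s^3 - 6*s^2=6*s^3 - 5*s^2 - 13*s - 2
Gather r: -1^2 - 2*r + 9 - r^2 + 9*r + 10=-r^2 + 7*r + 18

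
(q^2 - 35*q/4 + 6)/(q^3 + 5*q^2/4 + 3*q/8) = 2*(4*q^2 - 35*q + 24)/(q*(8*q^2 + 10*q + 3))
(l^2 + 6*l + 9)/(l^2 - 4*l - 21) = (l + 3)/(l - 7)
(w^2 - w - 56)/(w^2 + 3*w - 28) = (w - 8)/(w - 4)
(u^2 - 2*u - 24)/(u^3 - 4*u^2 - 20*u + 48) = 1/(u - 2)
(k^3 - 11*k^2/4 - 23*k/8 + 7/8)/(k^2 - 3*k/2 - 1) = (-8*k^3 + 22*k^2 + 23*k - 7)/(4*(-2*k^2 + 3*k + 2))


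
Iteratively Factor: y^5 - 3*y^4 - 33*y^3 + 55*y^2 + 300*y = (y + 4)*(y^4 - 7*y^3 - 5*y^2 + 75*y) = (y - 5)*(y + 4)*(y^3 - 2*y^2 - 15*y) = y*(y - 5)*(y + 4)*(y^2 - 2*y - 15) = y*(y - 5)*(y + 3)*(y + 4)*(y - 5)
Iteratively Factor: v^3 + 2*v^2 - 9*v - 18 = (v - 3)*(v^2 + 5*v + 6) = (v - 3)*(v + 2)*(v + 3)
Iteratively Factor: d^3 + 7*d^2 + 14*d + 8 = (d + 4)*(d^2 + 3*d + 2) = (d + 2)*(d + 4)*(d + 1)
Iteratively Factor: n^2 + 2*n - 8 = (n + 4)*(n - 2)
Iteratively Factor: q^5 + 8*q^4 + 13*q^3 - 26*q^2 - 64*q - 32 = (q + 1)*(q^4 + 7*q^3 + 6*q^2 - 32*q - 32) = (q + 1)*(q + 4)*(q^3 + 3*q^2 - 6*q - 8) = (q - 2)*(q + 1)*(q + 4)*(q^2 + 5*q + 4) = (q - 2)*(q + 1)*(q + 4)^2*(q + 1)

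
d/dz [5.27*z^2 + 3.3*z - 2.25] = 10.54*z + 3.3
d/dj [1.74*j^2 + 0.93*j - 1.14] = 3.48*j + 0.93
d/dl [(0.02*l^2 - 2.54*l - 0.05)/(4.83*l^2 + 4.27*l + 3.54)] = (12.3536*l^2 + 0.624600000000001*l - 8.7781)/(23.3289*l^4 + 41.2482*l^3 + 52.4293*l^2 + 30.2316*l + 12.5316)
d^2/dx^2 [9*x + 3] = 0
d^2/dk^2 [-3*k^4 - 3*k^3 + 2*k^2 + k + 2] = -36*k^2 - 18*k + 4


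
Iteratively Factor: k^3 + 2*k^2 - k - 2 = (k - 1)*(k^2 + 3*k + 2) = (k - 1)*(k + 2)*(k + 1)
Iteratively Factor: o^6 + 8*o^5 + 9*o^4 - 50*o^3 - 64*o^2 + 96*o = (o - 2)*(o^5 + 10*o^4 + 29*o^3 + 8*o^2 - 48*o) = (o - 2)*(o + 4)*(o^4 + 6*o^3 + 5*o^2 - 12*o) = (o - 2)*(o + 4)^2*(o^3 + 2*o^2 - 3*o) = (o - 2)*(o - 1)*(o + 4)^2*(o^2 + 3*o) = (o - 2)*(o - 1)*(o + 3)*(o + 4)^2*(o)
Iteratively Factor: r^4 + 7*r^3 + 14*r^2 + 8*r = (r + 1)*(r^3 + 6*r^2 + 8*r) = r*(r + 1)*(r^2 + 6*r + 8) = r*(r + 1)*(r + 2)*(r + 4)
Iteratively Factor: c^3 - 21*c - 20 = (c - 5)*(c^2 + 5*c + 4) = (c - 5)*(c + 1)*(c + 4)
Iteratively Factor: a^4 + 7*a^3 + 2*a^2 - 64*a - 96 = (a + 2)*(a^3 + 5*a^2 - 8*a - 48) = (a + 2)*(a + 4)*(a^2 + a - 12) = (a + 2)*(a + 4)^2*(a - 3)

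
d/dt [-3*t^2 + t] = 1 - 6*t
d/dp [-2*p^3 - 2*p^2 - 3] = 2*p*(-3*p - 2)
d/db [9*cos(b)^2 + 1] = -9*sin(2*b)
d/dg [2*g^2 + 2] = 4*g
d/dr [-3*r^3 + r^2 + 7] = r*(2 - 9*r)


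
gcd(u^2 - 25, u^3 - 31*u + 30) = u - 5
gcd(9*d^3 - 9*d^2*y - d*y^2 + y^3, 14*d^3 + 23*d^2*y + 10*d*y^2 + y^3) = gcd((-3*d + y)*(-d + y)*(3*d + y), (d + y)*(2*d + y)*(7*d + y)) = 1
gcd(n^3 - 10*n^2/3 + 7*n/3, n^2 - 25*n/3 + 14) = n - 7/3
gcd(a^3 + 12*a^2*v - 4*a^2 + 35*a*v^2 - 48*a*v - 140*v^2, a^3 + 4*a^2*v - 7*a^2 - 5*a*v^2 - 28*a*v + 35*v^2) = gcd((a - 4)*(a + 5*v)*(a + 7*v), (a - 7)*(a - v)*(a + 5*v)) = a + 5*v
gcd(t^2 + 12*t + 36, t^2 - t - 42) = t + 6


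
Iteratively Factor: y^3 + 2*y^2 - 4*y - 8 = (y + 2)*(y^2 - 4) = (y + 2)^2*(y - 2)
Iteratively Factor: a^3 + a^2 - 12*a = (a)*(a^2 + a - 12) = a*(a - 3)*(a + 4)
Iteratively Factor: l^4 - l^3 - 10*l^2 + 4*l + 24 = (l - 3)*(l^3 + 2*l^2 - 4*l - 8) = (l - 3)*(l + 2)*(l^2 - 4) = (l - 3)*(l - 2)*(l + 2)*(l + 2)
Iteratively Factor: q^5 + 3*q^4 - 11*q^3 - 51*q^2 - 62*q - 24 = (q + 1)*(q^4 + 2*q^3 - 13*q^2 - 38*q - 24) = (q - 4)*(q + 1)*(q^3 + 6*q^2 + 11*q + 6) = (q - 4)*(q + 1)*(q + 3)*(q^2 + 3*q + 2) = (q - 4)*(q + 1)^2*(q + 3)*(q + 2)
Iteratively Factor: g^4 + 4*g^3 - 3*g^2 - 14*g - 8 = (g + 4)*(g^3 - 3*g - 2) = (g - 2)*(g + 4)*(g^2 + 2*g + 1) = (g - 2)*(g + 1)*(g + 4)*(g + 1)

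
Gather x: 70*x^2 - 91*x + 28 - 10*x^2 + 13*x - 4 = 60*x^2 - 78*x + 24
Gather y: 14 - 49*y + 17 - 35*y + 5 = 36 - 84*y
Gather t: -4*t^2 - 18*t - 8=-4*t^2 - 18*t - 8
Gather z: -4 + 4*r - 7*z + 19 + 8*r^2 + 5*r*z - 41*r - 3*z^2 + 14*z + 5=8*r^2 - 37*r - 3*z^2 + z*(5*r + 7) + 20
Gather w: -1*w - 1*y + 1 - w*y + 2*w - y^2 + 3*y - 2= w*(1 - y) - y^2 + 2*y - 1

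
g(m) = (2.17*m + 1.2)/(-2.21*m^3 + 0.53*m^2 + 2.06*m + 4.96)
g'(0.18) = 0.29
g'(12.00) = 0.00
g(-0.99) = -0.17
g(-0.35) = 0.10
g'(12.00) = 0.00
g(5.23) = -0.04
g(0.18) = 0.30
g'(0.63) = 0.36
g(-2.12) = -0.14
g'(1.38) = 4.95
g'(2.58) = 0.37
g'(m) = (2.17*m + 1.2)*(6.63*m^2 - 1.06*m - 2.06)/(-2.21*m^3 + 0.53*m^2 + 2.06*m + 4.96)^2 + 2.17/(-2.21*m^3 + 0.53*m^2 + 2.06*m + 4.96) = (9.5914*m^3 + 6.8059*m^2 - 1.272*m + 8.2912)/(4.8841*m^6 - 2.3426*m^5 - 8.8243*m^4 - 19.7396*m^3 + 9.5012*m^2 + 20.4352*m + 24.6016)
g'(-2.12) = -0.09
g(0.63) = 0.43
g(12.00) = -0.01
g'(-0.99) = 0.22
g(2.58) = -0.28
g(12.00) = -0.01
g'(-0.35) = 0.47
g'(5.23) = 0.02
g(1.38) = 1.40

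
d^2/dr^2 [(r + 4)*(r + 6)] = 2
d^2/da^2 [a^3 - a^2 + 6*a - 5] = 6*a - 2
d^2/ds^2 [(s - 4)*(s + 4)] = 2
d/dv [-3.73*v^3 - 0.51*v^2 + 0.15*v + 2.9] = -11.19*v^2 - 1.02*v + 0.15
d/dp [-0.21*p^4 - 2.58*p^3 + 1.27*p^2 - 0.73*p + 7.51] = -0.84*p^3 - 7.74*p^2 + 2.54*p - 0.73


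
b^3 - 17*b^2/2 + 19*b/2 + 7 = (b - 7)*(b - 2)*(b + 1/2)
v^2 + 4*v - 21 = (v - 3)*(v + 7)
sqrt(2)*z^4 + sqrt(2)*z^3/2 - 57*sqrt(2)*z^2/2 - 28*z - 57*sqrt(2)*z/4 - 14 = (z + 1/2)*(z - 4*sqrt(2))*(z + 7*sqrt(2)/2)*(sqrt(2)*z + 1)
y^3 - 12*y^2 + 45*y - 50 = (y - 5)^2*(y - 2)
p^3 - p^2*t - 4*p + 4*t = (p - 2)*(p + 2)*(p - t)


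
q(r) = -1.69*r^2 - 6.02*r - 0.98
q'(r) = -3.38*r - 6.02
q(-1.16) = 3.73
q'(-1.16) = -2.10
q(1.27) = -11.35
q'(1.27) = -10.31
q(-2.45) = 3.62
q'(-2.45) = 2.26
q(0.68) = -5.86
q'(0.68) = -8.32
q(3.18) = -37.21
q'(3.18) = -16.77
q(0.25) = -2.59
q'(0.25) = -6.86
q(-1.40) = 4.14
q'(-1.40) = -1.29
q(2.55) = -27.32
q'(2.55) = -14.64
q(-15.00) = -290.93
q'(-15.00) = 44.68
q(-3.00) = 1.87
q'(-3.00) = 4.12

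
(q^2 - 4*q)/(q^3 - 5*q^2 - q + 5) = q*(q - 4)/(q^3 - 5*q^2 - q + 5)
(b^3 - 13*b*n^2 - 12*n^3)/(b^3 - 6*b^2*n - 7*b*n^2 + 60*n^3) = (b + n)/(b - 5*n)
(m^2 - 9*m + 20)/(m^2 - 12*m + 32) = (m - 5)/(m - 8)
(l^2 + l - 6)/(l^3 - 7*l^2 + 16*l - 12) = (l + 3)/(l^2 - 5*l + 6)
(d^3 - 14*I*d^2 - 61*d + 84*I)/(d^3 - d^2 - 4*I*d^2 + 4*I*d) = (d^2 - 10*I*d - 21)/(d*(d - 1))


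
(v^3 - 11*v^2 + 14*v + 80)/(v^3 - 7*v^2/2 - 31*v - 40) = 2*(v - 5)/(2*v + 5)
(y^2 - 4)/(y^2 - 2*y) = (y + 2)/y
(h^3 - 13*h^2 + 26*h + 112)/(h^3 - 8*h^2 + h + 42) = (h - 8)/(h - 3)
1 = 1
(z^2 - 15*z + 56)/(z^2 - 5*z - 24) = (z - 7)/(z + 3)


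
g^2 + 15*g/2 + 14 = (g + 7/2)*(g + 4)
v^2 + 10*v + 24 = (v + 4)*(v + 6)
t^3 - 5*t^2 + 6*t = t*(t - 3)*(t - 2)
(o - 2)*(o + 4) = o^2 + 2*o - 8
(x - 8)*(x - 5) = x^2 - 13*x + 40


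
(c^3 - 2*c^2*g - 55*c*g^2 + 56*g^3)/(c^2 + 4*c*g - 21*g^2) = (c^2 - 9*c*g + 8*g^2)/(c - 3*g)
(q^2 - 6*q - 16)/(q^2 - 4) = (q - 8)/(q - 2)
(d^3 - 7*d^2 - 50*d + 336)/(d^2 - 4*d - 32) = (d^2 + d - 42)/(d + 4)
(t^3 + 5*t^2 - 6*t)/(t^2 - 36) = t*(t - 1)/(t - 6)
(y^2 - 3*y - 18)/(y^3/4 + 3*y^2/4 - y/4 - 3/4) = 4*(y - 6)/(y^2 - 1)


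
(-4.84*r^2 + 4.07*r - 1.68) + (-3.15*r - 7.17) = -4.84*r^2 + 0.92*r - 8.85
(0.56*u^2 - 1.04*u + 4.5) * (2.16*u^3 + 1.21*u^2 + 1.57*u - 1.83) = 1.2096*u^5 - 1.5688*u^4 + 9.3408*u^3 + 2.7874*u^2 + 8.9682*u - 8.235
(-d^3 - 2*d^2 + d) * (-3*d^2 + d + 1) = 3*d^5 + 5*d^4 - 6*d^3 - d^2 + d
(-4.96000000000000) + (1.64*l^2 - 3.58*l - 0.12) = 1.64*l^2 - 3.58*l - 5.08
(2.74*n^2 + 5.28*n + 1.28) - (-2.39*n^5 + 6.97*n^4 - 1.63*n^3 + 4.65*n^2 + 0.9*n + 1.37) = 2.39*n^5 - 6.97*n^4 + 1.63*n^3 - 1.91*n^2 + 4.38*n - 0.0900000000000001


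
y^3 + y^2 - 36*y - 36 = (y - 6)*(y + 1)*(y + 6)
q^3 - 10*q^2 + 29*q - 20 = (q - 5)*(q - 4)*(q - 1)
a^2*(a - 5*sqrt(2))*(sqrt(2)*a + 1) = sqrt(2)*a^4 - 9*a^3 - 5*sqrt(2)*a^2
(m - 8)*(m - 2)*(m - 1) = m^3 - 11*m^2 + 26*m - 16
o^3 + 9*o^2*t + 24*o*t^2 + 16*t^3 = (o + t)*(o + 4*t)^2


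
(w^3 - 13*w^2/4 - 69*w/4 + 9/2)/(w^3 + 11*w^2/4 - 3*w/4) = (w - 6)/w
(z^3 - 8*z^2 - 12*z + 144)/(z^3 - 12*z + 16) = (z^2 - 12*z + 36)/(z^2 - 4*z + 4)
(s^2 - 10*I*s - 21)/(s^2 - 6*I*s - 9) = (s - 7*I)/(s - 3*I)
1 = 1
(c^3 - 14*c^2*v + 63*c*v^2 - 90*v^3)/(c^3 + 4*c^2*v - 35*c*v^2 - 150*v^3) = (c^2 - 8*c*v + 15*v^2)/(c^2 + 10*c*v + 25*v^2)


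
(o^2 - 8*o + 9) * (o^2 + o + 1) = o^4 - 7*o^3 + 2*o^2 + o + 9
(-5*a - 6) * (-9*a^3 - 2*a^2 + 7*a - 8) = 45*a^4 + 64*a^3 - 23*a^2 - 2*a + 48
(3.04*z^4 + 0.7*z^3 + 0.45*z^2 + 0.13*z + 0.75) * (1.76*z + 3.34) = 5.3504*z^5 + 11.3856*z^4 + 3.13*z^3 + 1.7318*z^2 + 1.7542*z + 2.505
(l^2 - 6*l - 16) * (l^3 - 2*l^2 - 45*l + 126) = l^5 - 8*l^4 - 49*l^3 + 428*l^2 - 36*l - 2016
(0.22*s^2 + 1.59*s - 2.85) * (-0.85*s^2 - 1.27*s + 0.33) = -0.187*s^4 - 1.6309*s^3 + 0.4758*s^2 + 4.1442*s - 0.9405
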